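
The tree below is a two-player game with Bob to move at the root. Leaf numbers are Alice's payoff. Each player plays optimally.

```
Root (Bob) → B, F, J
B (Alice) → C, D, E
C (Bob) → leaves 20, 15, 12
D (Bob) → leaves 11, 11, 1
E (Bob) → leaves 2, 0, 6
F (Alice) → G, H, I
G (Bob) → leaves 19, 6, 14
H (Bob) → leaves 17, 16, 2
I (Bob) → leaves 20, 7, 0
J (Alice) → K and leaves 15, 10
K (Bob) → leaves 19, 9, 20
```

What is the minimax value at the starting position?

C (Bob): min(20, 15, 12) = 12
D (Bob): min(11, 11, 1) = 1
E (Bob): min(2, 0, 6) = 0
B (Alice): max(12, 1, 0) = 12
G (Bob): min(19, 6, 14) = 6
H (Bob): min(17, 16, 2) = 2
I (Bob): min(20, 7, 0) = 0
F (Alice): max(6, 2, 0) = 6
K (Bob): min(19, 9, 20) = 9
J (Alice): max(9, 15, 10) = 15
Root (Bob): min(12, 6, 15) = 6

6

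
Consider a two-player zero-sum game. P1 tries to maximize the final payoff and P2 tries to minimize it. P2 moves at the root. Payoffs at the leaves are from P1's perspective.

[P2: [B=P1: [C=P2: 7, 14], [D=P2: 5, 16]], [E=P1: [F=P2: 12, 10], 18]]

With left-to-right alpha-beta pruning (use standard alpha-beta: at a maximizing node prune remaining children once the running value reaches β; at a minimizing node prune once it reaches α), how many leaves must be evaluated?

5

C [α=-∞,β=+∞]: v=7
D [α=7,β=+∞]: v=5 after child 1 ≤ α → α-cutoff, skip 1
B [α=-∞,β=+∞]: v=7
F [α=-∞,β=7]: v=10
E [α=-∞,β=7]: v=10 after child 1 ≥ β → β-cutoff, skip 1
Root [α=-∞,β=+∞]: v=7
Leaves evaluated: 5 of 7.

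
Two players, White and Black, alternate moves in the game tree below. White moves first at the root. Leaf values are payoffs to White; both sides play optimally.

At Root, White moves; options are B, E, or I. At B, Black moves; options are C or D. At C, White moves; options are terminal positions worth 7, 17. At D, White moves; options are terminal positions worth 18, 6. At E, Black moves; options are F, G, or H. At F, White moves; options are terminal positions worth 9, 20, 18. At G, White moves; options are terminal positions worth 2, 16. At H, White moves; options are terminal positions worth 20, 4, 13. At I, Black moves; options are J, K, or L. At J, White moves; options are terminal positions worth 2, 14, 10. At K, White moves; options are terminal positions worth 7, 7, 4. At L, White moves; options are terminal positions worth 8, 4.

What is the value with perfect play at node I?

7

J: max(2, 14, 10) = 14
K: max(7, 7, 4) = 7
L: max(8, 4) = 8
I: min(14, 7, 8) = 7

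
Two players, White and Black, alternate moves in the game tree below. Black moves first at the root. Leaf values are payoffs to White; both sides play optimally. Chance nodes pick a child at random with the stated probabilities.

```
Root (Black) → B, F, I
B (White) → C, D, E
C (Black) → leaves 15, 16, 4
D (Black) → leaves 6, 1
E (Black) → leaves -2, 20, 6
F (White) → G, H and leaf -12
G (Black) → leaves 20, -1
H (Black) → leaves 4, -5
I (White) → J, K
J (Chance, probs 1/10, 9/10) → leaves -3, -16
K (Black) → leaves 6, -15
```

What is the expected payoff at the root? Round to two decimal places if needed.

-14.7

C (Black): min(15, 16, 4) = 4
D (Black): min(6, 1) = 1
E (Black): min(-2, 20, 6) = -2
B (White): max(4, 1, -2) = 4
G (Black): min(20, -1) = -1
H (Black): min(4, -5) = -5
F (White): max(-1, -5, -12) = -1
J (Chance): 1/10·-3 + 9/10·-16 = -14.7
K (Black): min(6, -15) = -15
I (White): max(-14.7, -15) = -14.7
Root (Black): min(4, -1, -14.7) = -14.7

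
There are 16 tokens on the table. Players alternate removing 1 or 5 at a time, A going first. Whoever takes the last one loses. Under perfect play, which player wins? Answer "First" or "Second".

First

Mark each pile size as W (mover wins) or L (mover loses):
i:   0  1  2  3  4  5  6  7  8  9 10 11 12 13 14 15 16
     W  L  W  L  W  L  W  L  W  L  W  L  W  L  W  L  W
Position 16 is W, so the first player wins.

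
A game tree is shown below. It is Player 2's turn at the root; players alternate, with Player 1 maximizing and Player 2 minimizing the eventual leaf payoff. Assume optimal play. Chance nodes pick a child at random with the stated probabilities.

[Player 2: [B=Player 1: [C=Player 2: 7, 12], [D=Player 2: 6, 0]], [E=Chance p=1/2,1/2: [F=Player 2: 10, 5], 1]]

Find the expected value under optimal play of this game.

3

C (Player 2): min(7, 12) = 7
D (Player 2): min(6, 0) = 0
B (Player 1): max(7, 0) = 7
F (Player 2): min(10, 5) = 5
E (Chance): 1/2·5 + 1/2·1 = 3
Root (Player 2): min(7, 3) = 3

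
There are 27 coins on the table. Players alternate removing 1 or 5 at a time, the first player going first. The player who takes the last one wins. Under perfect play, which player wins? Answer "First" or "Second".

First

W/L table (W = player to move can force a win):
i:   0  1  2  3  4  5  6  7  8  9 10 11 12 13 14 15 16 17 18 19 20 21 22 23 24 25 26 27
     L  W  L  W  L  W  L  W  L  W  L  W  L  W  L  W  L  W  L  W  L  W  L  W  L  W  L  W
Position 27 is W, so the first player wins.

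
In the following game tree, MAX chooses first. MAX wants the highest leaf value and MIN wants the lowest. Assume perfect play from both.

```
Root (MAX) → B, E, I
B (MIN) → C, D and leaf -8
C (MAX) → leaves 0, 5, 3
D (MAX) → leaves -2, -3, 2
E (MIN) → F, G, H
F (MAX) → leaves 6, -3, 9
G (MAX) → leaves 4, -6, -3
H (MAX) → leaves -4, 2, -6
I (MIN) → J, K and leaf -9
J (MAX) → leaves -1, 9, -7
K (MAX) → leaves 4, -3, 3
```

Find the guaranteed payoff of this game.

C (MAX): max(0, 5, 3) = 5
D (MAX): max(-2, -3, 2) = 2
B (MIN): min(5, 2, -8) = -8
F (MAX): max(6, -3, 9) = 9
G (MAX): max(4, -6, -3) = 4
H (MAX): max(-4, 2, -6) = 2
E (MIN): min(9, 4, 2) = 2
J (MAX): max(-1, 9, -7) = 9
K (MAX): max(4, -3, 3) = 4
I (MIN): min(9, 4, -9) = -9
Root (MAX): max(-8, 2, -9) = 2

2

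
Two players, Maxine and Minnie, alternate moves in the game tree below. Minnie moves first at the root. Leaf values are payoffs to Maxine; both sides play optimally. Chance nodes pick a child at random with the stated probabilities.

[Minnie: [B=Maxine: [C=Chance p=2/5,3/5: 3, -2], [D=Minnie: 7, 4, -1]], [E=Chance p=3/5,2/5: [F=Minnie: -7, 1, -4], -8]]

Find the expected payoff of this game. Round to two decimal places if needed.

-7.4

C (Chance): 2/5·3 + 3/5·-2 = 0
D (Minnie): min(7, 4, -1) = -1
B (Maxine): max(0, -1) = 0
F (Minnie): min(-7, 1, -4) = -7
E (Chance): 3/5·-7 + 2/5·-8 = -7.4
Root (Minnie): min(0, -7.4) = -7.4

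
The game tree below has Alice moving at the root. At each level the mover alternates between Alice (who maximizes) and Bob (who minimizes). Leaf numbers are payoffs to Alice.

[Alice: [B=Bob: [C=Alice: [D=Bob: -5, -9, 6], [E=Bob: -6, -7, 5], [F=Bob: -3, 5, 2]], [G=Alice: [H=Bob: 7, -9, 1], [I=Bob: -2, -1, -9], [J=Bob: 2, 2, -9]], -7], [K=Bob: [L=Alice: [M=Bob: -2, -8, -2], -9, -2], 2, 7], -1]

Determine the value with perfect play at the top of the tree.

D (Bob): min(-5, -9, 6) = -9
E (Bob): min(-6, -7, 5) = -7
F (Bob): min(-3, 5, 2) = -3
C (Alice): max(-9, -7, -3) = -3
H (Bob): min(7, -9, 1) = -9
I (Bob): min(-2, -1, -9) = -9
J (Bob): min(2, 2, -9) = -9
G (Alice): max(-9, -9, -9) = -9
B (Bob): min(-3, -9, -7) = -9
M (Bob): min(-2, -8, -2) = -8
L (Alice): max(-8, -9, -2) = -2
K (Bob): min(-2, 2, 7) = -2
Root (Alice): max(-9, -2, -1) = -1

-1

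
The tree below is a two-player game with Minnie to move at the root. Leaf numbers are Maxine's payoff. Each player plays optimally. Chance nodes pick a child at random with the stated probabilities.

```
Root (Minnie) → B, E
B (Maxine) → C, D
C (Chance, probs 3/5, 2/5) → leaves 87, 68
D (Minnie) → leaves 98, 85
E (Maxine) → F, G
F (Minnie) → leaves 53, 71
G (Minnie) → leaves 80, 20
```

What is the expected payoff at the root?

53

C (Chance): 3/5·87 + 2/5·68 = 79.4
D (Minnie): min(98, 85) = 85
B (Maxine): max(79.4, 85) = 85
F (Minnie): min(53, 71) = 53
G (Minnie): min(80, 20) = 20
E (Maxine): max(53, 20) = 53
Root (Minnie): min(85, 53) = 53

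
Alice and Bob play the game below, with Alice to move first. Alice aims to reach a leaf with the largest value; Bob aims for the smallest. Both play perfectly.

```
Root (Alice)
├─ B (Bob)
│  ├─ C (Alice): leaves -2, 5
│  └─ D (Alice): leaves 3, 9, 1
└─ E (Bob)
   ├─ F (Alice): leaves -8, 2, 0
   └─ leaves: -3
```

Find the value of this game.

5

C (Alice): max(-2, 5) = 5
D (Alice): max(3, 9, 1) = 9
B (Bob): min(5, 9) = 5
F (Alice): max(-8, 2, 0) = 2
E (Bob): min(2, -3) = -3
Root (Alice): max(5, -3) = 5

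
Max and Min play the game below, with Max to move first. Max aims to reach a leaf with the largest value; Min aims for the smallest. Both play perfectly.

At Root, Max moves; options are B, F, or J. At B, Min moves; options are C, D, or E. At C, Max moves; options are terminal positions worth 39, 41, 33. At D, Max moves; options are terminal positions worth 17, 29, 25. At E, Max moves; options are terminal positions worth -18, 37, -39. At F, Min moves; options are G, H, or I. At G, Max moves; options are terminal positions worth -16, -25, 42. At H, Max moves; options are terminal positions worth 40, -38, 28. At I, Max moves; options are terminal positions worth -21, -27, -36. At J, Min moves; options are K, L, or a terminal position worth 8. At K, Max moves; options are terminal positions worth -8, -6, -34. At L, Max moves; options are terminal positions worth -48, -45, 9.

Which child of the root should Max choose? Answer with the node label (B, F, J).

C (Max): max(39, 41, 33) = 41
D (Max): max(17, 29, 25) = 29
E (Max): max(-18, 37, -39) = 37
B (Min): min(41, 29, 37) = 29
G (Max): max(-16, -25, 42) = 42
H (Max): max(40, -38, 28) = 40
I (Max): max(-21, -27, -36) = -21
F (Min): min(42, 40, -21) = -21
K (Max): max(-8, -6, -34) = -6
L (Max): max(-48, -45, 9) = 9
J (Min): min(-6, 9, 8) = -6
Root (Max): max(29, -21, -6) = 29
Max picks the child with the highest value: B (value 29).

B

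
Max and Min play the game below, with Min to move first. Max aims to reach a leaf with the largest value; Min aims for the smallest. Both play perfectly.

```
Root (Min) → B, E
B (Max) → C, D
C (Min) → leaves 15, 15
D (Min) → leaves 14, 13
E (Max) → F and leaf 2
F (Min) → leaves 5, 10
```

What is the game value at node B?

15

C: min(15, 15) = 15
D: min(14, 13) = 13
B: max(15, 13) = 15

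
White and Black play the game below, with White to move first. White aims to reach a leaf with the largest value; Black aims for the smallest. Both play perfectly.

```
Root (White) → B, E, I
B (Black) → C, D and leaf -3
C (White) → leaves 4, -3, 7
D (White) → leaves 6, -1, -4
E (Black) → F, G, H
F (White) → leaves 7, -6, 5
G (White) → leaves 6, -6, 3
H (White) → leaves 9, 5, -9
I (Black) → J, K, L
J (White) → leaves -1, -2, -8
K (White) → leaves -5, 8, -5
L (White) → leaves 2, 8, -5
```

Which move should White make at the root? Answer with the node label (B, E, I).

C (White): max(4, -3, 7) = 7
D (White): max(6, -1, -4) = 6
B (Black): min(7, 6, -3) = -3
F (White): max(7, -6, 5) = 7
G (White): max(6, -6, 3) = 6
H (White): max(9, 5, -9) = 9
E (Black): min(7, 6, 9) = 6
J (White): max(-1, -2, -8) = -1
K (White): max(-5, 8, -5) = 8
L (White): max(2, 8, -5) = 8
I (Black): min(-1, 8, 8) = -1
Root (White): max(-3, 6, -1) = 6
White picks the child with the highest value: E (value 6).

E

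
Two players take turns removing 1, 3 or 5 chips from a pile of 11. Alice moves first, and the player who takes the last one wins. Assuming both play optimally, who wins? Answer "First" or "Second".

First

Mark each pile size as W (mover wins) or L (mover loses):
i:   0  1  2  3  4  5  6  7  8  9 10 11
     L  W  L  W  L  W  L  W  L  W  L  W
Position 11 is W, so the first player wins.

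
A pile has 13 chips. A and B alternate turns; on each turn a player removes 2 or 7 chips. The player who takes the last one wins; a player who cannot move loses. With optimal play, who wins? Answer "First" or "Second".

Mark each pile size as W (mover wins) or L (mover loses):
i:   0  1  2  3  4  5  6  7  8  9 10 11 12 13
     L  L  W  W  L  L  W  W  W  L  L  W  W  L
Position 13 is L, so the second player wins.

Second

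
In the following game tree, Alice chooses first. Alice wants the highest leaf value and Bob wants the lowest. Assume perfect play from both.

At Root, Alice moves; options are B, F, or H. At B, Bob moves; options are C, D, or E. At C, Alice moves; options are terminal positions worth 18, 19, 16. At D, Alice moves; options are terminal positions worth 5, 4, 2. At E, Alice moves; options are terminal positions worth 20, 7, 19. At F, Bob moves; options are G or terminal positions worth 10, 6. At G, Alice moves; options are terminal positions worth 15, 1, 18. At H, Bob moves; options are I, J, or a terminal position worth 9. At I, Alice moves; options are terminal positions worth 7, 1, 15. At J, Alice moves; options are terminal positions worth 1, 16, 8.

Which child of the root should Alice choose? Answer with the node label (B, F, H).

H

C (Alice): max(18, 19, 16) = 19
D (Alice): max(5, 4, 2) = 5
E (Alice): max(20, 7, 19) = 20
B (Bob): min(19, 5, 20) = 5
G (Alice): max(15, 1, 18) = 18
F (Bob): min(18, 10, 6) = 6
I (Alice): max(7, 1, 15) = 15
J (Alice): max(1, 16, 8) = 16
H (Bob): min(15, 16, 9) = 9
Root (Alice): max(5, 6, 9) = 9
Alice picks the child with the highest value: H (value 9).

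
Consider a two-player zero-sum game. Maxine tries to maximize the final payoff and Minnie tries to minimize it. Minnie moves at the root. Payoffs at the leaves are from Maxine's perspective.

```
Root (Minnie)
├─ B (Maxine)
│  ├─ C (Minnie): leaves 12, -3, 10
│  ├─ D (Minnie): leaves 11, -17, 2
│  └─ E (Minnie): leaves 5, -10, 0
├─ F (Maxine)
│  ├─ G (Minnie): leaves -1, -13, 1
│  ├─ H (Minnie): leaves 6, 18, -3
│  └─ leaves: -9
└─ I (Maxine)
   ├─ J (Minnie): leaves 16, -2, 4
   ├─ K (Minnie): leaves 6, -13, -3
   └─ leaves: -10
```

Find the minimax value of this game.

-3

C (Minnie): min(12, -3, 10) = -3
D (Minnie): min(11, -17, 2) = -17
E (Minnie): min(5, -10, 0) = -10
B (Maxine): max(-3, -17, -10) = -3
G (Minnie): min(-1, -13, 1) = -13
H (Minnie): min(6, 18, -3) = -3
F (Maxine): max(-13, -3, -9) = -3
J (Minnie): min(16, -2, 4) = -2
K (Minnie): min(6, -13, -3) = -13
I (Maxine): max(-2, -13, -10) = -2
Root (Minnie): min(-3, -3, -2) = -3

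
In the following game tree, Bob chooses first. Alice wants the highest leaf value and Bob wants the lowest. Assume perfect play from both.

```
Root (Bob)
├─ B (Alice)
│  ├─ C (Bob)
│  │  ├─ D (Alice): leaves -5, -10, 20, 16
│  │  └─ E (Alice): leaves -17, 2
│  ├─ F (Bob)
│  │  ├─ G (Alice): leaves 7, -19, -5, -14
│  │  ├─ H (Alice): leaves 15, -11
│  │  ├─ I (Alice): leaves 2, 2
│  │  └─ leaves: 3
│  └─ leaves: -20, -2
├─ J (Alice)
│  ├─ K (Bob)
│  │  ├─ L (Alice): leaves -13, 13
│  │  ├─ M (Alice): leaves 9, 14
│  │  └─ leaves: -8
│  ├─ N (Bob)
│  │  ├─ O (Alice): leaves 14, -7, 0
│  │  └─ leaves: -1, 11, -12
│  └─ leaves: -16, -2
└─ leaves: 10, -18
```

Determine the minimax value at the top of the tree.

-18

D (Alice): max(-5, -10, 20, 16) = 20
E (Alice): max(-17, 2) = 2
C (Bob): min(20, 2) = 2
G (Alice): max(7, -19, -5, -14) = 7
H (Alice): max(15, -11) = 15
I (Alice): max(2, 2) = 2
F (Bob): min(7, 15, 2, 3) = 2
B (Alice): max(2, 2, -20, -2) = 2
L (Alice): max(-13, 13) = 13
M (Alice): max(9, 14) = 14
K (Bob): min(13, 14, -8) = -8
O (Alice): max(14, -7, 0) = 14
N (Bob): min(14, -1, 11, -12) = -12
J (Alice): max(-8, -12, -16, -2) = -2
Root (Bob): min(2, -2, 10, -18) = -18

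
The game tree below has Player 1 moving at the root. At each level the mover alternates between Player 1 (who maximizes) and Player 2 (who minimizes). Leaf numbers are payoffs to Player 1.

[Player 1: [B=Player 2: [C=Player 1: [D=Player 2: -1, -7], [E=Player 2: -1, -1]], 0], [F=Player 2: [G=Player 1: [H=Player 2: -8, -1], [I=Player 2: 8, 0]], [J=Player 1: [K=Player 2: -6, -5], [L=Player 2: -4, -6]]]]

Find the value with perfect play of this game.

-1

D (Player 2): min(-1, -7) = -7
E (Player 2): min(-1, -1) = -1
C (Player 1): max(-7, -1) = -1
B (Player 2): min(-1, 0) = -1
H (Player 2): min(-8, -1) = -8
I (Player 2): min(8, 0) = 0
G (Player 1): max(-8, 0) = 0
K (Player 2): min(-6, -5) = -6
L (Player 2): min(-4, -6) = -6
J (Player 1): max(-6, -6) = -6
F (Player 2): min(0, -6) = -6
Root (Player 1): max(-1, -6) = -1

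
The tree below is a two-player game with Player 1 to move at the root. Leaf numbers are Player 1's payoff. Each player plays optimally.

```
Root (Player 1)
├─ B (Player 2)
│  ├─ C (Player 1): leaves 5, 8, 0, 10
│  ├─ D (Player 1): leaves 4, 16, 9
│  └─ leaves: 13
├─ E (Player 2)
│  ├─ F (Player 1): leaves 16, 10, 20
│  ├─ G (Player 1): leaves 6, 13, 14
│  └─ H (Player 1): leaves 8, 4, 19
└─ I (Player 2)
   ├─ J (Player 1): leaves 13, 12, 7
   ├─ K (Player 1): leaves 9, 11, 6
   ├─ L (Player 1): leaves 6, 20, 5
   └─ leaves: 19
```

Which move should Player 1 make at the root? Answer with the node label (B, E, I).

C (Player 1): max(5, 8, 0, 10) = 10
D (Player 1): max(4, 16, 9) = 16
B (Player 2): min(10, 16, 13) = 10
F (Player 1): max(16, 10, 20) = 20
G (Player 1): max(6, 13, 14) = 14
H (Player 1): max(8, 4, 19) = 19
E (Player 2): min(20, 14, 19) = 14
J (Player 1): max(13, 12, 7) = 13
K (Player 1): max(9, 11, 6) = 11
L (Player 1): max(6, 20, 5) = 20
I (Player 2): min(13, 11, 20, 19) = 11
Root (Player 1): max(10, 14, 11) = 14
Player 1 picks the child with the highest value: E (value 14).

E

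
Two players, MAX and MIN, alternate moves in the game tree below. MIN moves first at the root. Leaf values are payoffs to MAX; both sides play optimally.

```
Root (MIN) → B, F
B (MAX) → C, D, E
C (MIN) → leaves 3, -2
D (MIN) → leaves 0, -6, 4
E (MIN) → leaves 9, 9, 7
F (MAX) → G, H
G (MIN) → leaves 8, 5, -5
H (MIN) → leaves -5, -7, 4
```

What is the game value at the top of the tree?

C (MIN): min(3, -2) = -2
D (MIN): min(0, -6, 4) = -6
E (MIN): min(9, 9, 7) = 7
B (MAX): max(-2, -6, 7) = 7
G (MIN): min(8, 5, -5) = -5
H (MIN): min(-5, -7, 4) = -7
F (MAX): max(-5, -7) = -5
Root (MIN): min(7, -5) = -5

-5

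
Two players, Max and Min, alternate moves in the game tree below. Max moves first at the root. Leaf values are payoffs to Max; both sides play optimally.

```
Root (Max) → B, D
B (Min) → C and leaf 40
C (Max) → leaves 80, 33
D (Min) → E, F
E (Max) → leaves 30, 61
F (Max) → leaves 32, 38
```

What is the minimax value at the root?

C (Max): max(80, 33) = 80
B (Min): min(80, 40) = 40
E (Max): max(30, 61) = 61
F (Max): max(32, 38) = 38
D (Min): min(61, 38) = 38
Root (Max): max(40, 38) = 40

40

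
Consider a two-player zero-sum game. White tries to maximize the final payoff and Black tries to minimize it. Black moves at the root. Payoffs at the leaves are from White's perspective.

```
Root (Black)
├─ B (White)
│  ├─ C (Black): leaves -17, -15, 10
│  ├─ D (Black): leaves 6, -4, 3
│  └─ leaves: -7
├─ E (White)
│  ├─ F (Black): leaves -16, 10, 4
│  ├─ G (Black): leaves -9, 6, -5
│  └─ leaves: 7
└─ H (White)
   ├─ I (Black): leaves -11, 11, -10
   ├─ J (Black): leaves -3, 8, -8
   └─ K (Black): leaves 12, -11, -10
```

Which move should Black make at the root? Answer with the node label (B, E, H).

H

C (Black): min(-17, -15, 10) = -17
D (Black): min(6, -4, 3) = -4
B (White): max(-17, -4, -7) = -4
F (Black): min(-16, 10, 4) = -16
G (Black): min(-9, 6, -5) = -9
E (White): max(-16, -9, 7) = 7
I (Black): min(-11, 11, -10) = -11
J (Black): min(-3, 8, -8) = -8
K (Black): min(12, -11, -10) = -11
H (White): max(-11, -8, -11) = -8
Root (Black): min(-4, 7, -8) = -8
Black picks the child with the lowest value: H (value -8).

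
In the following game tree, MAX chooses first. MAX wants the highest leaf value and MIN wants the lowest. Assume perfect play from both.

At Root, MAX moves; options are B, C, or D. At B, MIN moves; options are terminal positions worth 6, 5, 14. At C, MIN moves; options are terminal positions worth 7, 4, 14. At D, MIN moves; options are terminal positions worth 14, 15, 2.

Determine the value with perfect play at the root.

B (MIN): min(6, 5, 14) = 5
C (MIN): min(7, 4, 14) = 4
D (MIN): min(14, 15, 2) = 2
Root (MAX): max(5, 4, 2) = 5

5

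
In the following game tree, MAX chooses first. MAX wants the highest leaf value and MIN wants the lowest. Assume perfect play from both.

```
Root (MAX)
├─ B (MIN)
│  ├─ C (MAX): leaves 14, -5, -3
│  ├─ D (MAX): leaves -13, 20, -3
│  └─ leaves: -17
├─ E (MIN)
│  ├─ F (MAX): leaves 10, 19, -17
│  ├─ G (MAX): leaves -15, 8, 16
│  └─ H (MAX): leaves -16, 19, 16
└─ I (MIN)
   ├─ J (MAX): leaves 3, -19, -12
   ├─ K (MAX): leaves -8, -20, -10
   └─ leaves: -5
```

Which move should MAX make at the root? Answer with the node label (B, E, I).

C (MAX): max(14, -5, -3) = 14
D (MAX): max(-13, 20, -3) = 20
B (MIN): min(14, 20, -17) = -17
F (MAX): max(10, 19, -17) = 19
G (MAX): max(-15, 8, 16) = 16
H (MAX): max(-16, 19, 16) = 19
E (MIN): min(19, 16, 19) = 16
J (MAX): max(3, -19, -12) = 3
K (MAX): max(-8, -20, -10) = -8
I (MIN): min(3, -8, -5) = -8
Root (MAX): max(-17, 16, -8) = 16
MAX picks the child with the highest value: E (value 16).

E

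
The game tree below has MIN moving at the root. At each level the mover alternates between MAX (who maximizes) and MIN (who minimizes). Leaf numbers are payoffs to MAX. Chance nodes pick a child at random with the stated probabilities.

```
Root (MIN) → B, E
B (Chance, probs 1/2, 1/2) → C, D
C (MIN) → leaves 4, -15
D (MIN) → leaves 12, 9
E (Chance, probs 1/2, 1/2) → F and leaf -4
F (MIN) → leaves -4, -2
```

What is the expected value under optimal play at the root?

C (MIN): min(4, -15) = -15
D (MIN): min(12, 9) = 9
B (Chance): 1/2·-15 + 1/2·9 = -3
F (MIN): min(-4, -2) = -4
E (Chance): 1/2·-4 + 1/2·-4 = -4
Root (MIN): min(-3, -4) = -4

-4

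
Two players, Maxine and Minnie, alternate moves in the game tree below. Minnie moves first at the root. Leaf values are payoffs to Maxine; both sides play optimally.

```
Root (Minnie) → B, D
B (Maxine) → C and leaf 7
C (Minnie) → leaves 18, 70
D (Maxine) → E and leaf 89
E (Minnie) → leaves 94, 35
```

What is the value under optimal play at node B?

C: min(18, 70) = 18
B: max(18, 7) = 18

18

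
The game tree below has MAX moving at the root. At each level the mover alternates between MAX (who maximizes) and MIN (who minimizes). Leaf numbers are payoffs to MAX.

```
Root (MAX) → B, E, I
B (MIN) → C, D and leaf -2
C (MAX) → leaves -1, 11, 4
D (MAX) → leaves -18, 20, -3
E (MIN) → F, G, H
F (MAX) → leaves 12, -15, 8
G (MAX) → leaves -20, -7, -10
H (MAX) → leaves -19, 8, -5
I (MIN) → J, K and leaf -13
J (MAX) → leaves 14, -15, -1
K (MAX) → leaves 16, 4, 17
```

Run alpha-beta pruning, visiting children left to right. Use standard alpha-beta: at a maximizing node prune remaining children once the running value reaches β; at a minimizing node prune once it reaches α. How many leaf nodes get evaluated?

C [α=-∞,β=+∞]: v=11
D [α=-∞,β=11]: v=20 after child 2 ≥ β → β-cutoff, skip 1
B [α=-∞,β=+∞]: v=-2
F [α=-2,β=+∞]: v=12
G [α=-2,β=12]: v=-7
E [α=-2,β=+∞]: v=-7 after child 2 ≤ α → α-cutoff, skip 1
J [α=-2,β=+∞]: v=14
K [α=-2,β=14]: v=16 after child 1 ≥ β → β-cutoff, skip 2
I [α=-2,β=+∞]: v=-13
Root [α=-∞,β=+∞]: v=-2
Leaves evaluated: 17 of 23.

17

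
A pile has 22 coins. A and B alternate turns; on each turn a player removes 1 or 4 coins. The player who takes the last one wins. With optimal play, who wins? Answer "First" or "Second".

Mark each pile size as W (mover wins) or L (mover loses):
i:   0  1  2  3  4  5  6  7  8  9 10 11 12 13 14 15 16 17 18 19 20 21 22
     L  W  L  W  W  L  W  L  W  W  L  W  L  W  W  L  W  L  W  W  L  W  L
Position 22 is L, so the second player wins.

Second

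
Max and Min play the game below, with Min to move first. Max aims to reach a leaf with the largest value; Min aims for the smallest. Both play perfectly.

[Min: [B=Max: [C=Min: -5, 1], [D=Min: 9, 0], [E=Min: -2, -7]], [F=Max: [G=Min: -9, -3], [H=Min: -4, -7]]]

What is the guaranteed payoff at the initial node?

C (Min): min(-5, 1) = -5
D (Min): min(9, 0) = 0
E (Min): min(-2, -7) = -7
B (Max): max(-5, 0, -7) = 0
G (Min): min(-9, -3) = -9
H (Min): min(-4, -7) = -7
F (Max): max(-9, -7) = -7
Root (Min): min(0, -7) = -7

-7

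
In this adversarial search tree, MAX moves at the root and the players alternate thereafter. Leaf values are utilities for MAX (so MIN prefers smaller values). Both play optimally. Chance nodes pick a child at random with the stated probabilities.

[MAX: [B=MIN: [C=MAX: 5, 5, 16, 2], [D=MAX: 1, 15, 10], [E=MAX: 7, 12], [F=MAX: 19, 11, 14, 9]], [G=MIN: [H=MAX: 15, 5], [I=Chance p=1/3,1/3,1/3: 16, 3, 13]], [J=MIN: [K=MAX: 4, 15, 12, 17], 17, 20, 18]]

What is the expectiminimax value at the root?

17

C (MAX): max(5, 5, 16, 2) = 16
D (MAX): max(1, 15, 10) = 15
E (MAX): max(7, 12) = 12
F (MAX): max(19, 11, 14, 9) = 19
B (MIN): min(16, 15, 12, 19) = 12
H (MAX): max(15, 5) = 15
I (Chance): 1/3·16 + 1/3·3 + 1/3·13 = 10.67
G (MIN): min(15, 10.67) = 10.67
K (MAX): max(4, 15, 12, 17) = 17
J (MIN): min(17, 17, 20, 18) = 17
Root (MAX): max(12, 10.67, 17) = 17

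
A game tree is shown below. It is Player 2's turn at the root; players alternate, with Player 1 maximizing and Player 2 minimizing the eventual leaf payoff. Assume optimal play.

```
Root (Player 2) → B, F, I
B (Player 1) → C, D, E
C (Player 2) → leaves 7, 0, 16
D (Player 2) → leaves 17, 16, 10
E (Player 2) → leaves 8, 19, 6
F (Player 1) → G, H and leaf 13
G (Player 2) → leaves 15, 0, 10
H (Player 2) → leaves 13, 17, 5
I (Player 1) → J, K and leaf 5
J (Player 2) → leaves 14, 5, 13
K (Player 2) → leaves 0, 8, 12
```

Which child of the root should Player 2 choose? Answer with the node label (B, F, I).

I

C (Player 2): min(7, 0, 16) = 0
D (Player 2): min(17, 16, 10) = 10
E (Player 2): min(8, 19, 6) = 6
B (Player 1): max(0, 10, 6) = 10
G (Player 2): min(15, 0, 10) = 0
H (Player 2): min(13, 17, 5) = 5
F (Player 1): max(0, 5, 13) = 13
J (Player 2): min(14, 5, 13) = 5
K (Player 2): min(0, 8, 12) = 0
I (Player 1): max(5, 0, 5) = 5
Root (Player 2): min(10, 13, 5) = 5
Player 2 picks the child with the lowest value: I (value 5).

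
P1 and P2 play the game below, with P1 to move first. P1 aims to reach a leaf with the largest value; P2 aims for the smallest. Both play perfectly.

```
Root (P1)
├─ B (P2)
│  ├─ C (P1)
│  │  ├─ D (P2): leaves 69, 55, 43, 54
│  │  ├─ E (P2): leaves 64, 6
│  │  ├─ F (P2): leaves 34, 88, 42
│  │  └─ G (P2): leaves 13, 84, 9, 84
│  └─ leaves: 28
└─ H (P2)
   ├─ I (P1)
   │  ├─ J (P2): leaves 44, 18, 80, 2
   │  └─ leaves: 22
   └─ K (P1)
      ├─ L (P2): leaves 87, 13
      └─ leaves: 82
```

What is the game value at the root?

28

D (P2): min(69, 55, 43, 54) = 43
E (P2): min(64, 6) = 6
F (P2): min(34, 88, 42) = 34
G (P2): min(13, 84, 9, 84) = 9
C (P1): max(43, 6, 34, 9) = 43
B (P2): min(43, 28) = 28
J (P2): min(44, 18, 80, 2) = 2
I (P1): max(2, 22) = 22
L (P2): min(87, 13) = 13
K (P1): max(13, 82) = 82
H (P2): min(22, 82) = 22
Root (P1): max(28, 22) = 28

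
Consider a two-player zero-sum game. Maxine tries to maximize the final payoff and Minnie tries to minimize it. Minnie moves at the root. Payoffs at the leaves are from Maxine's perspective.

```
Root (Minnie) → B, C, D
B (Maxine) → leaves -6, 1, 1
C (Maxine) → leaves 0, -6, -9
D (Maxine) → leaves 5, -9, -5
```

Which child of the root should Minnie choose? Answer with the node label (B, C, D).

B (Maxine): max(-6, 1, 1) = 1
C (Maxine): max(0, -6, -9) = 0
D (Maxine): max(5, -9, -5) = 5
Root (Minnie): min(1, 0, 5) = 0
Minnie picks the child with the lowest value: C (value 0).

C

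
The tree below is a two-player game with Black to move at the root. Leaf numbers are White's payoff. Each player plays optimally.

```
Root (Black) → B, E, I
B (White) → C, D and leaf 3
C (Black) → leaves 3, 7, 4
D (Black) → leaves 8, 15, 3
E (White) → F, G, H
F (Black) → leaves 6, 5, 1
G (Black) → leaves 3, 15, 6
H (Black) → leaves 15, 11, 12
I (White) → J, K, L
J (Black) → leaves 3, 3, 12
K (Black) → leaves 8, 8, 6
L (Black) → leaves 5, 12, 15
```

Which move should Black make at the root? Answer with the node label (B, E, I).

C (Black): min(3, 7, 4) = 3
D (Black): min(8, 15, 3) = 3
B (White): max(3, 3, 3) = 3
F (Black): min(6, 5, 1) = 1
G (Black): min(3, 15, 6) = 3
H (Black): min(15, 11, 12) = 11
E (White): max(1, 3, 11) = 11
J (Black): min(3, 3, 12) = 3
K (Black): min(8, 8, 6) = 6
L (Black): min(5, 12, 15) = 5
I (White): max(3, 6, 5) = 6
Root (Black): min(3, 11, 6) = 3
Black picks the child with the lowest value: B (value 3).

B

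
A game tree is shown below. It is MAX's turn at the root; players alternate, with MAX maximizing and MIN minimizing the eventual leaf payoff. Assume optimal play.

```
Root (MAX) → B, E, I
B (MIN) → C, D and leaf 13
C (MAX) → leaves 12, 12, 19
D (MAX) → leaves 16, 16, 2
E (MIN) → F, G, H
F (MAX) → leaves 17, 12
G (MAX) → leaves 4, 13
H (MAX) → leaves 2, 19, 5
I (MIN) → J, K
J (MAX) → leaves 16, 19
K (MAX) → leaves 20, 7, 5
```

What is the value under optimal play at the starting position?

19

C (MAX): max(12, 12, 19) = 19
D (MAX): max(16, 16, 2) = 16
B (MIN): min(19, 16, 13) = 13
F (MAX): max(17, 12) = 17
G (MAX): max(4, 13) = 13
H (MAX): max(2, 19, 5) = 19
E (MIN): min(17, 13, 19) = 13
J (MAX): max(16, 19) = 19
K (MAX): max(20, 7, 5) = 20
I (MIN): min(19, 20) = 19
Root (MAX): max(13, 13, 19) = 19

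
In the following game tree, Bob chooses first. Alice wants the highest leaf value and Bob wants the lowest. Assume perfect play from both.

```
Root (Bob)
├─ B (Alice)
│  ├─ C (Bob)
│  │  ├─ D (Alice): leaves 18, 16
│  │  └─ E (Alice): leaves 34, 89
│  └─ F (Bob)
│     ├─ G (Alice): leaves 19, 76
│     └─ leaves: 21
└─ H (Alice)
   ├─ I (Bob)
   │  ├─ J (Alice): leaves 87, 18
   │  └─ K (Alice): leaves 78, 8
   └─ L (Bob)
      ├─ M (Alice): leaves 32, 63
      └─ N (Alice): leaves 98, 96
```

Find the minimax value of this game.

D (Alice): max(18, 16) = 18
E (Alice): max(34, 89) = 89
C (Bob): min(18, 89) = 18
G (Alice): max(19, 76) = 76
F (Bob): min(76, 21) = 21
B (Alice): max(18, 21) = 21
J (Alice): max(87, 18) = 87
K (Alice): max(78, 8) = 78
I (Bob): min(87, 78) = 78
M (Alice): max(32, 63) = 63
N (Alice): max(98, 96) = 98
L (Bob): min(63, 98) = 63
H (Alice): max(78, 63) = 78
Root (Bob): min(21, 78) = 21

21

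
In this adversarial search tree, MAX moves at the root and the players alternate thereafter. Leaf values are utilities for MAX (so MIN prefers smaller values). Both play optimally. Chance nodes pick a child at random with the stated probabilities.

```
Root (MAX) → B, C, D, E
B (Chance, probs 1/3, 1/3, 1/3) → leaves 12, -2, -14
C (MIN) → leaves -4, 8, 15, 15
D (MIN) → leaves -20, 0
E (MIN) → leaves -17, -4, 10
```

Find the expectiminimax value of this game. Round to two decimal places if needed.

-1.33

B (Chance): 1/3·12 + 1/3·-2 + 1/3·-14 = -1.33
C (MIN): min(-4, 8, 15, 15) = -4
D (MIN): min(-20, 0) = -20
E (MIN): min(-17, -4, 10) = -17
Root (MAX): max(-1.33, -4, -20, -17) = -1.33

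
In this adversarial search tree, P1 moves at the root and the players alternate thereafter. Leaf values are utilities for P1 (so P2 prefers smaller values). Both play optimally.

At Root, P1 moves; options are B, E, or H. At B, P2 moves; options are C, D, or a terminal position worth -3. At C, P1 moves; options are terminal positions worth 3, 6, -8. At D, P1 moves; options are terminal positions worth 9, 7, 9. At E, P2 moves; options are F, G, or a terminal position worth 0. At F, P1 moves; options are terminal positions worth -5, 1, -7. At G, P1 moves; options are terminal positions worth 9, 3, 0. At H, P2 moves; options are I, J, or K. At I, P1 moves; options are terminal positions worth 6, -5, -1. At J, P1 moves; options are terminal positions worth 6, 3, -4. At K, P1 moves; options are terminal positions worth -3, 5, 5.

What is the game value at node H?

I: max(6, -5, -1) = 6
J: max(6, 3, -4) = 6
K: max(-3, 5, 5) = 5
H: min(6, 6, 5) = 5

5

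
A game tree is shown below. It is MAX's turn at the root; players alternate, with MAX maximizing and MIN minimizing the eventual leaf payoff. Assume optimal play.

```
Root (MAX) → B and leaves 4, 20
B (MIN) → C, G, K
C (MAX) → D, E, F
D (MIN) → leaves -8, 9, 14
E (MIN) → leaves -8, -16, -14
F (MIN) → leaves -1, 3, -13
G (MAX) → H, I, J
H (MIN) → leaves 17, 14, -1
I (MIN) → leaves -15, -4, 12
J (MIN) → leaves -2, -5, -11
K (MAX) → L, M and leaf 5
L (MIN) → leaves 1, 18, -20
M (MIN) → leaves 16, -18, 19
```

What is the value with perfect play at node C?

-8

D: min(-8, 9, 14) = -8
E: min(-8, -16, -14) = -16
F: min(-1, 3, -13) = -13
C: max(-8, -16, -13) = -8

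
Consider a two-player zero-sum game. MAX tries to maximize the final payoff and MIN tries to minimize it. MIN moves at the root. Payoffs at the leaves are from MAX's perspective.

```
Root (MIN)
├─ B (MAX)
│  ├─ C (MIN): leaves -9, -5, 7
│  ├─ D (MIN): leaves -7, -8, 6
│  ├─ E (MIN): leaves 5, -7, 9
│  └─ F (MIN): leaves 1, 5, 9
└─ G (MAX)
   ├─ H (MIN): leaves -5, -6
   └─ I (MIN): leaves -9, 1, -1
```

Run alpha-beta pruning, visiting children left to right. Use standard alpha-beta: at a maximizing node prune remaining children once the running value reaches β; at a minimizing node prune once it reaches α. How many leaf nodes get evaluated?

15

C [α=-∞,β=+∞]: v=-9
D [α=-9,β=+∞]: v=-8
E [α=-8,β=+∞]: v=-7
F [α=-7,β=+∞]: v=1
B [α=-∞,β=+∞]: v=1
H [α=-∞,β=1]: v=-6
I [α=-6,β=1]: v=-9 after child 1 ≤ α → α-cutoff, skip 2
G [α=-∞,β=1]: v=-6
Root [α=-∞,β=+∞]: v=-6
Leaves evaluated: 15 of 17.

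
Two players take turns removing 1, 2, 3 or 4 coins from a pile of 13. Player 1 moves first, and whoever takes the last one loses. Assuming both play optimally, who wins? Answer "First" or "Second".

Positions where the player to move wins (W) vs loses (L):
i:   0  1  2  3  4  5  6  7  8  9 10 11 12 13
     W  L  W  W  W  W  L  W  W  W  W  L  W  W
Position 13 is W, so the first player wins.

First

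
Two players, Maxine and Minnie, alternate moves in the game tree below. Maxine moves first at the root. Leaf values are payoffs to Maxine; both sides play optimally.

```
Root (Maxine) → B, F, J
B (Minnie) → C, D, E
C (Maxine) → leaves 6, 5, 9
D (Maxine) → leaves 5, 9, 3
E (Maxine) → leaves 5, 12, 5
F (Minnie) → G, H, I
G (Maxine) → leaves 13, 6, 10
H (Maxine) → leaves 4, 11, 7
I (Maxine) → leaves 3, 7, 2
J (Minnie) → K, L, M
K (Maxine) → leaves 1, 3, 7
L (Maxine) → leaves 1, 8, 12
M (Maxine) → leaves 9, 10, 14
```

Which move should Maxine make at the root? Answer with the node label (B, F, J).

C (Maxine): max(6, 5, 9) = 9
D (Maxine): max(5, 9, 3) = 9
E (Maxine): max(5, 12, 5) = 12
B (Minnie): min(9, 9, 12) = 9
G (Maxine): max(13, 6, 10) = 13
H (Maxine): max(4, 11, 7) = 11
I (Maxine): max(3, 7, 2) = 7
F (Minnie): min(13, 11, 7) = 7
K (Maxine): max(1, 3, 7) = 7
L (Maxine): max(1, 8, 12) = 12
M (Maxine): max(9, 10, 14) = 14
J (Minnie): min(7, 12, 14) = 7
Root (Maxine): max(9, 7, 7) = 9
Maxine picks the child with the highest value: B (value 9).

B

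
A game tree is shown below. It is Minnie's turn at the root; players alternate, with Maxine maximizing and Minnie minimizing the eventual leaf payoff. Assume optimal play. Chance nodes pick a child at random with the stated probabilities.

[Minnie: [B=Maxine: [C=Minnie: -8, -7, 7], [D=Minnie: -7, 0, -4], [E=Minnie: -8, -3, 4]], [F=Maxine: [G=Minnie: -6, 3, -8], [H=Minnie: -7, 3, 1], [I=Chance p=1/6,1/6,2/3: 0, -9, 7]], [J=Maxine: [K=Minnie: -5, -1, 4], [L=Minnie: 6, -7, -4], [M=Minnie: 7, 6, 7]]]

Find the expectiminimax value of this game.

-7

C (Minnie): min(-8, -7, 7) = -8
D (Minnie): min(-7, 0, -4) = -7
E (Minnie): min(-8, -3, 4) = -8
B (Maxine): max(-8, -7, -8) = -7
G (Minnie): min(-6, 3, -8) = -8
H (Minnie): min(-7, 3, 1) = -7
I (Chance): 1/6·0 + 1/6·-9 + 2/3·7 = 3.17
F (Maxine): max(-8, -7, 3.17) = 3.17
K (Minnie): min(-5, -1, 4) = -5
L (Minnie): min(6, -7, -4) = -7
M (Minnie): min(7, 6, 7) = 6
J (Maxine): max(-5, -7, 6) = 6
Root (Minnie): min(-7, 3.17, 6) = -7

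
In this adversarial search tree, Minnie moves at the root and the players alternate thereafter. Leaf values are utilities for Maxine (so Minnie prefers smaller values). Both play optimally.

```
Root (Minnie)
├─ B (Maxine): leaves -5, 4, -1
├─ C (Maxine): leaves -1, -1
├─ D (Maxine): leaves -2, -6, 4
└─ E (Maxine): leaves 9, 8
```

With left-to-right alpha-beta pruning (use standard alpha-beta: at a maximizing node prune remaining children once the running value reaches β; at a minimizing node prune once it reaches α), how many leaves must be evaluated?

9

B [α=-∞,β=+∞]: v=4
C [α=-∞,β=4]: v=-1
D [α=-∞,β=-1]: v=4
E [α=-∞,β=-1]: v=9 after child 1 ≥ β → β-cutoff, skip 1
Root [α=-∞,β=+∞]: v=-1
Leaves evaluated: 9 of 10.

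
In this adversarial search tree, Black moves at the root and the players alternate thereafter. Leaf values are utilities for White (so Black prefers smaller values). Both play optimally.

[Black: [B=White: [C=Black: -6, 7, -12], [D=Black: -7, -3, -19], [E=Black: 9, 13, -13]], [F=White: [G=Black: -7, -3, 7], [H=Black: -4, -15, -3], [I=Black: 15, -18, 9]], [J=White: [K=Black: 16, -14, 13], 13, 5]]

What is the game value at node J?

K: min(16, -14, 13) = -14
J: max(-14, 13, 5) = 13

13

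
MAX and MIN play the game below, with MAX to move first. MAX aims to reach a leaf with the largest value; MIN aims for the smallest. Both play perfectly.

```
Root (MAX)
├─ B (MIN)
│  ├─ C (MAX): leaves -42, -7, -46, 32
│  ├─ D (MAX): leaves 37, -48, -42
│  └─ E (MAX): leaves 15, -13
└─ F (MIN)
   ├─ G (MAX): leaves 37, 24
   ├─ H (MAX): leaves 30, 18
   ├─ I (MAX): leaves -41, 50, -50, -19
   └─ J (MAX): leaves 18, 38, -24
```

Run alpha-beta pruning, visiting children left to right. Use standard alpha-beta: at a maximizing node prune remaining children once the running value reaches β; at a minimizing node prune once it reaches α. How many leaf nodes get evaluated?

C [α=-∞,β=+∞]: v=32
D [α=-∞,β=32]: v=37 after child 1 ≥ β → β-cutoff, skip 2
E [α=-∞,β=32]: v=15
B [α=-∞,β=+∞]: v=15
G [α=15,β=+∞]: v=37
H [α=15,β=37]: v=30
I [α=15,β=30]: v=50 after child 2 ≥ β → β-cutoff, skip 2
J [α=15,β=30]: v=38 after child 2 ≥ β → β-cutoff, skip 1
F [α=15,β=+∞]: v=30
Root [α=-∞,β=+∞]: v=30
Leaves evaluated: 15 of 20.

15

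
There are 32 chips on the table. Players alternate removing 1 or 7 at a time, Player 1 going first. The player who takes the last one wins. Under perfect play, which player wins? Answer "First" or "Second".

W/L table (W = player to move can force a win):
i:   0  1  2  3  4  5  6  7  8  9 10 11 12 13 14 15 16 17 18 19 20 21 22 23 24 25 26 27 28 29 30 31 32
     L  W  L  W  L  W  L  W  L  W  L  W  L  W  L  W  L  W  L  W  L  W  L  W  L  W  L  W  L  W  L  W  L
Position 32 is L, so the second player wins.

Second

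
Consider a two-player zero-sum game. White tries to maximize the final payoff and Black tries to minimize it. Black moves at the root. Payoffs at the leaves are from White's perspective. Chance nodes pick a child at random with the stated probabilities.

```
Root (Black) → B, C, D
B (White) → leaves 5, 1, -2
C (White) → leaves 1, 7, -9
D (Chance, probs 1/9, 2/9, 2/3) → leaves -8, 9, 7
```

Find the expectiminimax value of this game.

5

B (White): max(5, 1, -2) = 5
C (White): max(1, 7, -9) = 7
D (Chance): 1/9·-8 + 2/9·9 + 2/3·7 = 5.78
Root (Black): min(5, 7, 5.78) = 5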